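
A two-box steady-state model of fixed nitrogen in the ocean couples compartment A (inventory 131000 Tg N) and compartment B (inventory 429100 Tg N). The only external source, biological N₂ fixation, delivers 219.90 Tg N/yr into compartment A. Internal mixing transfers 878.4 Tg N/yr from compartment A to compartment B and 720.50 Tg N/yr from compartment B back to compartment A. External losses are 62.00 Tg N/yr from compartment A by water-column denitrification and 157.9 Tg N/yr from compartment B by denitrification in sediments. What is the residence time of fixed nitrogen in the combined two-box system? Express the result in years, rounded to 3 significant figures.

Treat the two boxes together as one reservoir: the mixing fluxes between them are internal recycling, so τ = ΣM / Σ(external losses).
M_total = 131000 + 429100 = 560100 Tg N.
ΣF_external_out = 62.00 + 157.9 = 219.90 Tg N/yr.
τ = M_total / ΣF_ext = 560100 / 219.90 = 2547 yr.

2550 yr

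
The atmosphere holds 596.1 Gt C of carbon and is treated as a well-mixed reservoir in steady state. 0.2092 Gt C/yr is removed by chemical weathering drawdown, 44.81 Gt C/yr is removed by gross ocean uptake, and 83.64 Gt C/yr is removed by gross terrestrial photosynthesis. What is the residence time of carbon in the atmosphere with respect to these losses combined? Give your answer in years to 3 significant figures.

4.63 yr

Total removal = 0.2092 + 44.81 + 83.64 = 128.66 Gt C/yr.
τ = M / ΣF_out = 596.1 / 128.66 = 4.633 yr.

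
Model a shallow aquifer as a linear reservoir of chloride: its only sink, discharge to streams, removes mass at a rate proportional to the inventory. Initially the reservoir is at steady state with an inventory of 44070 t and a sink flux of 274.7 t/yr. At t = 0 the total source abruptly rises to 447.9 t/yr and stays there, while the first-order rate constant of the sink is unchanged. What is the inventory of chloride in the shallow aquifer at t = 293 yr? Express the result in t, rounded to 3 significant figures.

Residence time τ = M₀/F₀ = 160.4 yr. The eventual steady state is M_∞ = M₀·(F₁/F₀) = 44070 × 447.9/274.7 = 71856 t.
The anomaly ΔM(t) = M(t) − M_∞ decays as ΔM₀·e^(−t/τ) with ΔM₀ = 44070 − 71856 = −27790 t.
At t = 293 yr, e^(−t/τ) = e^(−1.826) = 0.1610, so ΔM = −4474 t and M = 71856 − 4474 = 67383 t.

67400 t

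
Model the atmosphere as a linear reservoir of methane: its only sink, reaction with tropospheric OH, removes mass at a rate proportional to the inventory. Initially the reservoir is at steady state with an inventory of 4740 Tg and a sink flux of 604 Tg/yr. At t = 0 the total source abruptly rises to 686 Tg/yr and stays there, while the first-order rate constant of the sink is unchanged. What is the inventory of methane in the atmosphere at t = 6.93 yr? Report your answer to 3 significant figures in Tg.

τ = M₀/F₀ = 4740/604 = 7.848 yr; rate constant k = 1/τ.
New steady state M_∞ = F₁/k = F₁·τ = 686 × 7.848 = 5383.5 Tg.
M(t) = M_∞ + (M₀ − M_∞)·e^(−t/τ); t/τ = 6.93/7.848 = 0.8831, so e^(−t/τ) = 0.4135.
M(t) = 5383.5 − 643.5 × 0.4135 = 5117.4 Tg.

5120 Tg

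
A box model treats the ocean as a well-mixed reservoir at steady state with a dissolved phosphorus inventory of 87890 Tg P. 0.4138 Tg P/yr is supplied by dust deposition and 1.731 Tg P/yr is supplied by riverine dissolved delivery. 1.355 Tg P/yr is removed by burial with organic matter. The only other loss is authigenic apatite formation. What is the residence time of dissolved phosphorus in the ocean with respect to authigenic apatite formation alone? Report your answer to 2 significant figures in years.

At steady state ΣF_in = ΣF_out.
ΣF_in = 0.4138 + 1.731 = 2.1448 Tg P/yr.
Authigenic apatite formation flux = ΣF_in − (1.355) = 2.1448 − 1.355 = 0.7898 Tg P/yr.
τ = M / F = 87890 / 0.7898 = 111300 yr.

110000 yr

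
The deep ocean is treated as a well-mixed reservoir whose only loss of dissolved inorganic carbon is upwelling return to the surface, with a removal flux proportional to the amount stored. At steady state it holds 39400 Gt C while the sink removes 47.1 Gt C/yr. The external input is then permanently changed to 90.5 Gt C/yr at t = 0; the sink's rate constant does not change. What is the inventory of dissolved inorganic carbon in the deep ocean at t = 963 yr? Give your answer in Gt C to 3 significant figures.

64200 Gt C

Residence time τ = M₀/F₀ = 836.5 yr. The eventual steady state is M_∞ = M₀·(F₁/F₀) = 39400 × 90.5/47.1 = 75705 Gt C.
The anomaly ΔM(t) = M(t) − M_∞ decays as ΔM₀·e^(−t/τ) with ΔM₀ = 39400 − 75705 = −36300 Gt C.
At t = 963 yr, e^(−t/τ) = e^(−1.151) = 0.3163, so ΔM = −11480 Gt C and M = 75705 − 11480 = 64223 Gt C.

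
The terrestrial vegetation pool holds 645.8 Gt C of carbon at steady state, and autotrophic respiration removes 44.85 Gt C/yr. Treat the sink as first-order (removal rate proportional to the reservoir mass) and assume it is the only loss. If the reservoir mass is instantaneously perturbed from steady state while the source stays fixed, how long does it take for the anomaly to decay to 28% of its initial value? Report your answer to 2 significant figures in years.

18 yr

For a linear reservoir the anomaly decays as exp(−t/τ) with τ = M/F = 645.8/44.85 = 14.40 yr.
exp(−t/τ) = 0.28 ⇒ t = −τ ln(0.28) = 14.40 × 1.273 = 18.33 yr.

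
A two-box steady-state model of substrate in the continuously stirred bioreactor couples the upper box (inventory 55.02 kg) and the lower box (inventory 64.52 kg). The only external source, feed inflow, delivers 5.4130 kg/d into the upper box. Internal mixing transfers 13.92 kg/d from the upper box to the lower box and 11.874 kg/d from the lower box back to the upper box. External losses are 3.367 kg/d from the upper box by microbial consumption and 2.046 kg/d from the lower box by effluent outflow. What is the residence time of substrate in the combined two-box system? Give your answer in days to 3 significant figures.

22.1 d

For the system as a whole, the A↔B exchange is internal and contributes nothing to the throughput; only the external sinks remove mass.
M_total = 55.02 + 64.52 = 119.54 kg.
ΣF_external_out = 3.367 + 2.046 = 5.4130 kg/d.
τ = M_total / ΣF_ext = 119.54 / 5.4130 = 22.08 d.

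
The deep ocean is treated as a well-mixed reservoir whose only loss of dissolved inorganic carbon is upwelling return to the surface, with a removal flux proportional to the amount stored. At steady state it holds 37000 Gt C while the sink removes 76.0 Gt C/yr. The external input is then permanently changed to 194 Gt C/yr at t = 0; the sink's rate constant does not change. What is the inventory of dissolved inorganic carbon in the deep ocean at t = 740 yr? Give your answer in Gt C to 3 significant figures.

81900 Gt C

The sink rate constant is k = F₀/M₀ = 76.0/37000 = 0.002054 yr⁻¹.
Solving dM/dt = F₁ − kM with M(0) = M₀ gives M(t) = F₁/k + (M₀ − F₁/k)·e^(−kt).
F₁/k = 194/0.002054 = 94447 Gt C; kt = 0.002054 × 740 = 1.520, e^(−kt) = 0.2187.
M(740) = 94447 + (37000 − 94447) × 0.2187 = 94447 − 12560 = 81883 Gt C.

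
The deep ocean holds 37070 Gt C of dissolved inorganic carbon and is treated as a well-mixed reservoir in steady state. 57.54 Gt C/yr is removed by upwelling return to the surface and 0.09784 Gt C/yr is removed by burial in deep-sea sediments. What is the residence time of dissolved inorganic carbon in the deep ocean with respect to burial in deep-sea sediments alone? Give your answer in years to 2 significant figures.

Residence time with respect to a single sink: τ = M / F_sink.
τ = 37070 / 0.09784 = 378900 yr.

380000 yr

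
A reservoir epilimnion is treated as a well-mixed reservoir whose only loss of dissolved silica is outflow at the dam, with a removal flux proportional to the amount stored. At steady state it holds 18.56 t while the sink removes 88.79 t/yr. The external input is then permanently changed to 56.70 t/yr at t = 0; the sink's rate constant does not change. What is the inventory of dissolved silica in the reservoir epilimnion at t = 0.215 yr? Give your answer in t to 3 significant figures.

The sink rate constant is k = F₀/M₀ = 88.79/18.56 = 4.784 yr⁻¹.
Solving dM/dt = F₁ − kM with M(0) = M₀ gives M(t) = F₁/k + (M₀ − F₁/k)·e^(−kt).
F₁/k = 56.70/4.784 = 11.852 t; kt = 4.784 × 0.215 = 1.029, e^(−kt) = 0.3575.
M(0.215) = 11.852 + (18.56 − 11.852) × 0.3575 = 11.852 + 2.398 = 14.250 t.

14.3 t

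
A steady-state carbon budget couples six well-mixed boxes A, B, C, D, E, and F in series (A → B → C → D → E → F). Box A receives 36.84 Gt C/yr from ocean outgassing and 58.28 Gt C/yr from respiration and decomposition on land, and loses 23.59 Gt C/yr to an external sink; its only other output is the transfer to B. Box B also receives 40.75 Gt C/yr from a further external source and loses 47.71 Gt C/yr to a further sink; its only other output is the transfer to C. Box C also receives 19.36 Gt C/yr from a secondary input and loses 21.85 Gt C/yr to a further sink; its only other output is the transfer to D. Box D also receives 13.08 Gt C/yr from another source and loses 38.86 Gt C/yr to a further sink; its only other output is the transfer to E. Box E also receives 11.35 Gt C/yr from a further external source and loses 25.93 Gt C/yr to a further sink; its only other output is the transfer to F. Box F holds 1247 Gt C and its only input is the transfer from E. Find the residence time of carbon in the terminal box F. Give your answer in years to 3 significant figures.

57.4 yr

Box A: F(A→B) = (36.84 + 58.28) − 23.59 = 71.530 Gt C/yr.
Box B: F(B→C) = (71.530 + 40.75) − 47.71 = 64.570 Gt C/yr.
Box C: F(C→D) = (64.570 + 19.36) − 21.85 = 62.080 Gt C/yr.
Box D: F(D→E) = (62.080 + 13.08) − 38.86 = 36.300 Gt C/yr.
Box E: F(E→F) = (36.300 + 11.35) − 25.93 = 21.720 Gt C/yr.
Box F throughput = its input = 21.720 Gt C/yr; τ = 1247 / 21.720 = 57.41 yr.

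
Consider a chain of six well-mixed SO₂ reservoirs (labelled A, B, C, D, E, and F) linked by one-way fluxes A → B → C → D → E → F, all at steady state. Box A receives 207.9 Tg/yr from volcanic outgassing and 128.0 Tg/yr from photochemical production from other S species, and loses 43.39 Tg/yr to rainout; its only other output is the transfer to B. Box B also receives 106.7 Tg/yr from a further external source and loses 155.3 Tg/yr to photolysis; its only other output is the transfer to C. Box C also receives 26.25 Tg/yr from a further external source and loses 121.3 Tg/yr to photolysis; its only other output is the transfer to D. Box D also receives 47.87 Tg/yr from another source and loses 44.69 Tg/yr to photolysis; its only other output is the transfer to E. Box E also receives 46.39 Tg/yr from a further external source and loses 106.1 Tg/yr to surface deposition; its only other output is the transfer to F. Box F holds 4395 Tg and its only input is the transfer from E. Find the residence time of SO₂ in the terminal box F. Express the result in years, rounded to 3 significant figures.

47.6 yr

Box A: F(A→B) = (207.9 + 128.0) − 43.39 = 292.51 Tg/yr.
Box B: F(B→C) = (292.51 + 106.7) − 155.3 = 243.91 Tg/yr.
Box C: F(C→D) = (243.91 + 26.25) − 121.3 = 148.86 Tg/yr.
Box D: F(D→E) = (148.86 + 47.87) − 44.69 = 152.04 Tg/yr.
Box E: F(E→F) = (152.04 + 46.39) − 106.1 = 92.330 Tg/yr.
Box F throughput = its input = 92.330 Tg/yr; τ = 4395 / 92.330 = 47.60 yr.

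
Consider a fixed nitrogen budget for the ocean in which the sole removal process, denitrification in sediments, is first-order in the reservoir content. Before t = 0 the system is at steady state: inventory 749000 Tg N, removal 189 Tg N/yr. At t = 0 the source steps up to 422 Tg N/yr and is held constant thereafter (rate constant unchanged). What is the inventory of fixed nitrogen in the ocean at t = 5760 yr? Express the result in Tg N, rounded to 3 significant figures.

Residence time τ = M₀/F₀ = 3963 yr. The eventual steady state is M_∞ = M₀·(F₁/F₀) = 749000 × 422/189 = 1.6724×10^6 Tg N.
The anomaly ΔM(t) = M(t) − M_∞ decays as ΔM₀·e^(−t/τ) with ΔM₀ = 749000 − 1.6724×10^6 = −923400 Tg N.
At t = 5760 yr, e^(−t/τ) = e^(−1.453) = 0.2338, so ΔM = −215800 Tg N and M = 1.6724×10^6 − 215800 = 1.4565×10^6 Tg N.

1.46×10^6 Tg N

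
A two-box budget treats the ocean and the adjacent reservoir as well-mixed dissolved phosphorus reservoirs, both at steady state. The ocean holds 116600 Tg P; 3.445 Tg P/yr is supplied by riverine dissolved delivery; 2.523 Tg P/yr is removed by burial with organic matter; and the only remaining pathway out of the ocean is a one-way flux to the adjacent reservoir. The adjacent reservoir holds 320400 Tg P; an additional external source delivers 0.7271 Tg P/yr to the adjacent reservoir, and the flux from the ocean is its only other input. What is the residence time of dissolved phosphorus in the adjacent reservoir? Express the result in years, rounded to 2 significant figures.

190000 yr

Balance the ocean: ΣF_in = 3.4450 Tg P/yr.
Flux to the adjacent reservoir = ΣF_in − (2.523) = 0.92200 Tg P/yr.
Total input to the adjacent reservoir = 0.92200 + 0.7271 = 1.6491 Tg P/yr; at steady state this equals its total output.
τ = M / F = 320400 / 1.6491 = 194300 yr.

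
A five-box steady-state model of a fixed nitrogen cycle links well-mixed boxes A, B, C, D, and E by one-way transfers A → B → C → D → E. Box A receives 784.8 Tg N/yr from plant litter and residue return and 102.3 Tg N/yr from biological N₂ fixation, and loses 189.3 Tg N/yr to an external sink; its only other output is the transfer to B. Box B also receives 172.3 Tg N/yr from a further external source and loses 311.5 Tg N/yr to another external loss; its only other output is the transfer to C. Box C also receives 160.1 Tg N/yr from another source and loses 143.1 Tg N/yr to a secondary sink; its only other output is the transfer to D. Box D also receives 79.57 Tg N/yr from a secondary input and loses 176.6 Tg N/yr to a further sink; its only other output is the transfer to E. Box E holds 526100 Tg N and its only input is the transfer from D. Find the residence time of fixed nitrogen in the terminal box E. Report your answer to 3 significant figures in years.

1100 yr

Box A: F(A→B) = (784.8 + 102.3) − 189.3 = 697.80 Tg N/yr.
Box B: F(B→C) = (697.80 + 172.3) − 311.5 = 558.60 Tg N/yr.
Box C: F(C→D) = (558.60 + 160.1) − 143.1 = 575.60 Tg N/yr.
Box D: F(D→E) = (575.60 + 79.57) − 176.6 = 478.57 Tg N/yr.
Box E throughput = its input = 478.57 Tg N/yr; τ = 526100 / 478.57 = 1099 yr.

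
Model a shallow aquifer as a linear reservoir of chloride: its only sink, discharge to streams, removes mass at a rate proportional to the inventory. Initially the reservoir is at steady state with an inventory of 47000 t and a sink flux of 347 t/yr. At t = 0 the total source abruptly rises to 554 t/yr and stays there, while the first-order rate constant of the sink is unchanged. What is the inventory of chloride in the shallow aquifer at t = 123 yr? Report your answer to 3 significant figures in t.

τ = M₀/F₀ = 47000/347 = 135.4 yr; rate constant k = 1/τ.
New steady state M_∞ = F₁/k = F₁·τ = 554 × 135.4 = 75037 t.
M(t) = M_∞ + (M₀ − M_∞)·e^(−t/τ); t/τ = 123/135.4 = 0.9081, so e^(−t/τ) = 0.4033.
M(t) = 75037 − 28040 × 0.4033 = 63730 t.

63700 t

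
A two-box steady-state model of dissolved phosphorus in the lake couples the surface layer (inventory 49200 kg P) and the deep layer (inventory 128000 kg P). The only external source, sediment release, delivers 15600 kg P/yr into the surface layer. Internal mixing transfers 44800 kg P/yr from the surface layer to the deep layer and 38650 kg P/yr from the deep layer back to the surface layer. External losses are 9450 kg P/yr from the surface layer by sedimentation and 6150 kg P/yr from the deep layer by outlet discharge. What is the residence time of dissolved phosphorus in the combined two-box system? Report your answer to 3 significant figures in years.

11.4 yr

Treat the two boxes together as one reservoir: the mixing fluxes between them are internal recycling, so τ = ΣM / Σ(external losses).
M_total = 49200 + 128000 = 177200 kg P.
ΣF_external_out = 9450 + 6150 = 15600 kg P/yr.
τ = M_total / ΣF_ext = 177200 / 15600 = 11.36 yr.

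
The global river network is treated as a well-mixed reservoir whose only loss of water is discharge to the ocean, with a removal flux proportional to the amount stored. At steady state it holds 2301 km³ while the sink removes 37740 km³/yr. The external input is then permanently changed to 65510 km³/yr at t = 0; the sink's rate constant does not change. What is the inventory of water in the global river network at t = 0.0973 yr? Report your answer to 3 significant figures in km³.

3650 km³

The sink rate constant is k = F₀/M₀ = 37740/2301 = 16.40 yr⁻¹.
Solving dM/dt = F₁ − kM with M(0) = M₀ gives M(t) = F₁/k + (M₀ − F₁/k)·e^(−kt).
F₁/k = 65510/16.40 = 3994.1 km³; kt = 16.40 × 0.0973 = 1.596, e^(−kt) = 0.2027.
M(0.0973) = 3994.1 + (2301 − 3994.1) × 0.2027 = 3994.1 − 343.3 = 3650.9 km³.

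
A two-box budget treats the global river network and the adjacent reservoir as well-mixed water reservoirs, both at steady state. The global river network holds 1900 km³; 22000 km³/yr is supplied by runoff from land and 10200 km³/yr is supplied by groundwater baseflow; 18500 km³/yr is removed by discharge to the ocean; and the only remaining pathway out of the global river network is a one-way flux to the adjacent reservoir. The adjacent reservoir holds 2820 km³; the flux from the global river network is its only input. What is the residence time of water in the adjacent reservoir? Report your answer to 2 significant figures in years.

0.21 yr

Balance the global river network: ΣF_in = 22000 + 10200 = 32200 km³/yr.
Flux to the adjacent reservoir = ΣF_in − (18500) = 13700 km³/yr.
At steady state the output of the adjacent reservoir equals its input, 13700 km³/yr.
τ = M / F = 2820 / 13700 = 0.2058 yr.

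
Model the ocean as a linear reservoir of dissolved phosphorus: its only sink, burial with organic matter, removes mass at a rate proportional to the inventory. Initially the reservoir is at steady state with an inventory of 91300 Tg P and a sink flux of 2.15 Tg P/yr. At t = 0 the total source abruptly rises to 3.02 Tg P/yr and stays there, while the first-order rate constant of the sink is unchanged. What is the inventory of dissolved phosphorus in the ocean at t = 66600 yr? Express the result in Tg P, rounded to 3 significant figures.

121000 Tg P

The sink rate constant is k = F₀/M₀ = 2.15/91300 = 2.355×10^-5 yr⁻¹.
Solving dM/dt = F₁ − kM with M(0) = M₀ gives M(t) = F₁/k + (M₀ − F₁/k)·e^(−kt).
F₁/k = 3.02/2.355×10^-5 = 128240 Tg P; kt = 2.355×10^-5 × 66600 = 1.568, e^(−kt) = 0.2084.
M(66600) = 128240 + (91300 − 128240) × 0.2084 = 128240 − 7699 = 120550 Tg P.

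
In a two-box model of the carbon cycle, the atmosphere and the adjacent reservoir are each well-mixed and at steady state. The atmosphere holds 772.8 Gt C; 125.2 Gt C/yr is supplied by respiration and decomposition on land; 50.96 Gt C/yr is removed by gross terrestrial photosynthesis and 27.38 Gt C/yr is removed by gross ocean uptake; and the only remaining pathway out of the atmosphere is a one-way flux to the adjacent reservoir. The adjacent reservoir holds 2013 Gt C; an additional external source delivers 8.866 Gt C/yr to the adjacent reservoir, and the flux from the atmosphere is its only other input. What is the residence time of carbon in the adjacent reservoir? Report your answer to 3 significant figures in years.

36.1 yr

Balance the atmosphere: ΣF_in = 125.20 Gt C/yr.
Flux to the adjacent reservoir = ΣF_in − (50.96 + 27.38) = 46.860 Gt C/yr.
Total input to the adjacent reservoir = 46.860 + 8.866 = 55.726 Gt C/yr; at steady state this equals its total output.
τ = M / F = 2013 / 55.726 = 36.12 yr.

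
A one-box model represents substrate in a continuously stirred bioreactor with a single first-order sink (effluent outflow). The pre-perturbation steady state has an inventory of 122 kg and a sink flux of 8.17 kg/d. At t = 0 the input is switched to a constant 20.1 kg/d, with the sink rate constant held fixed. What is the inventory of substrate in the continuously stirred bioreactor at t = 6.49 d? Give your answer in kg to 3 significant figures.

Residence time τ = M₀/F₀ = 14.93 d. The eventual steady state is M_∞ = M₀·(F₁/F₀) = 122 × 20.1/8.17 = 300.15 kg.
The anomaly ΔM(t) = M(t) − M_∞ decays as ΔM₀·e^(−t/τ) with ΔM₀ = 122 − 300.15 = −178.1 kg.
At t = 6.49 d, e^(−t/τ) = e^(−0.4346) = 0.6475, so ΔM = −115.4 kg and M = 300.15 − 115.4 = 184.79 kg.

185 kg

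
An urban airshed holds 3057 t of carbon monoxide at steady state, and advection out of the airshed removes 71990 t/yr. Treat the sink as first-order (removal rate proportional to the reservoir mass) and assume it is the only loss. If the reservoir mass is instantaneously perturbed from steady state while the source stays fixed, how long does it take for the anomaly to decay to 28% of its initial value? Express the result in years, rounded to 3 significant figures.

0.0541 yr

For a linear reservoir the anomaly decays as exp(−t/τ) with τ = M/F = 3057/71990 = 0.04246 yr.
exp(−t/τ) = 0.28 ⇒ t = −τ ln(0.28) = 0.04246 × 1.273 = 0.05406 yr.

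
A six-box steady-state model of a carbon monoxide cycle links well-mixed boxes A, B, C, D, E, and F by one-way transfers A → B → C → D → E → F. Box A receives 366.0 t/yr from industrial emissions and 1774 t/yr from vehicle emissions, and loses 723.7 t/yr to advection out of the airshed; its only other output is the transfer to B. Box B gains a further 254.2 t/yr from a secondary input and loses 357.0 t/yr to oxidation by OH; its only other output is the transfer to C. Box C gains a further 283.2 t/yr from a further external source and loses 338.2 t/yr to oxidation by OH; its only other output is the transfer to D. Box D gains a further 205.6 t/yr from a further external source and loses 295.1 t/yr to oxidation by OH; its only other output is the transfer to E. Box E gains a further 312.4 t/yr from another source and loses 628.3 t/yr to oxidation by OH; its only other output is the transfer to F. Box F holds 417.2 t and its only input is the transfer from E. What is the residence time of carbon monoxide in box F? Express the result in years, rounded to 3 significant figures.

Box A: F(A→B) = (366.0 + 1774) − 723.7 = 1416.3 t/yr.
Box B: F(B→C) = (1416.3 + 254.2) − 357.0 = 1313.5 t/yr.
Box C: F(C→D) = (1313.5 + 283.2) − 338.2 = 1258.5 t/yr.
Box D: F(D→E) = (1258.5 + 205.6) − 295.1 = 1169.0 t/yr.
Box E: F(E→F) = (1169.0 + 312.4) − 628.3 = 853.10 t/yr.
Box F throughput = its input = 853.10 t/yr; τ = 417.2 / 853.10 = 0.4890 yr.

0.489 yr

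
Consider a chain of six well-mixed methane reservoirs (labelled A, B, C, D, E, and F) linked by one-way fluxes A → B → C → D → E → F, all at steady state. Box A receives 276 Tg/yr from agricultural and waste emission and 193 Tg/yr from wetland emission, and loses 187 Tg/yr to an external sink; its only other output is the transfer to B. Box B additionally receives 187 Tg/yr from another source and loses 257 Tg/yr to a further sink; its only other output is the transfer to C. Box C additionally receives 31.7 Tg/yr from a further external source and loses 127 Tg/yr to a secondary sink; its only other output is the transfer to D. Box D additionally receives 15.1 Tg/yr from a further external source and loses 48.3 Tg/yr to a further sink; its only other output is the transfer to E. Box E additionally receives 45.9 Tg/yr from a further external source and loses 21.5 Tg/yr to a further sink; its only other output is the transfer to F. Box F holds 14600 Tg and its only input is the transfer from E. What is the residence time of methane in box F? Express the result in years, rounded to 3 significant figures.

135 yr

Box A: F(A→B) = (276 + 193) − 187 = 282.00 Tg/yr.
Box B: F(B→C) = (282.00 + 187) − 257 = 212.00 Tg/yr.
Box C: F(C→D) = (212.00 + 31.7) − 127 = 116.70 Tg/yr.
Box D: F(D→E) = (116.70 + 15.1) − 48.3 = 83.500 Tg/yr.
Box E: F(E→F) = (83.500 + 45.9) − 21.5 = 107.90 Tg/yr.
Box F throughput = its input = 107.90 Tg/yr; τ = 14600 / 107.90 = 135.3 yr.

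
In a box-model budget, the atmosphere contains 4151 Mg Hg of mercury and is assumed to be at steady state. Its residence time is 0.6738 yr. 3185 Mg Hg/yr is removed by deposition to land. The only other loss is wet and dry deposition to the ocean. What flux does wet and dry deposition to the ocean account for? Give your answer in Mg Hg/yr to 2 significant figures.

Total removal F = M/τ = 4151 / 0.6738 = 6161 Mg Hg/yr.
Wet and dry deposition to the ocean = F − (3185) = 6161 − 3185 = 2976 Mg Hg/yr.

3000 Mg Hg/yr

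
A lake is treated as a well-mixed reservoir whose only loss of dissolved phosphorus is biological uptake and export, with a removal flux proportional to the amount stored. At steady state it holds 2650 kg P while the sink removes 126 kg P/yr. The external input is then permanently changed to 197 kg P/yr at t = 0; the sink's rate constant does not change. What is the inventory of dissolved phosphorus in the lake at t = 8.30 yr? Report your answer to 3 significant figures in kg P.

The sink rate constant is k = F₀/M₀ = 126/2650 = 0.04755 yr⁻¹.
Solving dM/dt = F₁ − kM with M(0) = M₀ gives M(t) = F₁/k + (M₀ − F₁/k)·e^(−kt).
F₁/k = 197/0.04755 = 4143.3 kg P; kt = 0.04755 × 8.30 = 0.3946, e^(−kt) = 0.6739.
M(8.30) = 4143.3 + (2650 − 4143.3) × 0.6739 = 4143.3 − 1006 = 3136.9 kg P.

3140 kg P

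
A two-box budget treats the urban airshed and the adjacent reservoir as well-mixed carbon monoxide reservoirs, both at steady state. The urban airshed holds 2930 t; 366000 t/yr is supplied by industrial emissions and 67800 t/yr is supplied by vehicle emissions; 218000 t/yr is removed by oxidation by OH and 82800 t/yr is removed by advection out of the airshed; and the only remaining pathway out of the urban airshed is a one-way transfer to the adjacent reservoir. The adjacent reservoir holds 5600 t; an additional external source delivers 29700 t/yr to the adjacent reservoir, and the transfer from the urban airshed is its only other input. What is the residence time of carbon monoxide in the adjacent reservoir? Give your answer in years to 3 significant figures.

0.0344 yr

Balance the urban airshed: ΣF_in = 366000 + 67800 = 433800 t/yr.
Transfer to the adjacent reservoir = ΣF_in − (218000 + 82800) = 133000 t/yr.
Total input to the adjacent reservoir = 133000 + 29700 = 162700 t/yr; at steady state this equals its total output.
τ = M / F = 5600 / 162700 = 0.03442 yr.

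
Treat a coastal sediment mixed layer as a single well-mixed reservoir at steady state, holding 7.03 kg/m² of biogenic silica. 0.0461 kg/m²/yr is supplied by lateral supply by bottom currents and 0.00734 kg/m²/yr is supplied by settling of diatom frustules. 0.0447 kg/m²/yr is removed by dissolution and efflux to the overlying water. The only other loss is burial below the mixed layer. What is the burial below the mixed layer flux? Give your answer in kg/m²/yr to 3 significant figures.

At steady state ΣF_in = ΣF_out.
ΣF_in = 0.0461 + 0.00734 = 0.053440 kg/m²/yr.
Burial below the mixed layer flux = ΣF_in − (0.0447) = 0.053440 − 0.04470 = 0.008740 kg/m²/yr.

0.00874 kg/m²/yr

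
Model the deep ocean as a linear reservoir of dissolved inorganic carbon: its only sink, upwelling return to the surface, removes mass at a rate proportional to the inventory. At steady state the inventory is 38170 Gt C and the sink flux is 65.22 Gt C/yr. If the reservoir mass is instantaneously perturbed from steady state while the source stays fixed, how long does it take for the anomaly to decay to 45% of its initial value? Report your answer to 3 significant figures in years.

For a linear reservoir the anomaly decays as exp(−t/τ) with τ = M/F = 38170/65.22 = 585.2 yr.
exp(−t/τ) = 0.45 ⇒ t = −τ ln(0.45) = 585.2 × 0.7985 = 467.3 yr.

467 yr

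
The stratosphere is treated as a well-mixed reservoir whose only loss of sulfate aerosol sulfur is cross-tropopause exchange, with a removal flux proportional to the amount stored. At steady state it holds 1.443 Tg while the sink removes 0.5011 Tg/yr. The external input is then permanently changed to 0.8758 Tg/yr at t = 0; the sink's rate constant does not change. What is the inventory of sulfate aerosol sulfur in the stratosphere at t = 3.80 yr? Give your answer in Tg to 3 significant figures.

Residence time τ = M₀/F₀ = 2.880 yr. The eventual steady state is M_∞ = M₀·(F₁/F₀) = 1.443 × 0.8758/0.5011 = 2.5220 Tg.
The anomaly ΔM(t) = M(t) − M_∞ decays as ΔM₀·e^(−t/τ) with ΔM₀ = 1.443 − 2.5220 = −1.079 Tg.
At t = 3.80 yr, e^(−t/τ) = e^(−1.320) = 0.2672, so ΔM = −0.2884 Tg and M = 2.5220 − 0.2884 = 2.2337 Tg.

2.23 Tg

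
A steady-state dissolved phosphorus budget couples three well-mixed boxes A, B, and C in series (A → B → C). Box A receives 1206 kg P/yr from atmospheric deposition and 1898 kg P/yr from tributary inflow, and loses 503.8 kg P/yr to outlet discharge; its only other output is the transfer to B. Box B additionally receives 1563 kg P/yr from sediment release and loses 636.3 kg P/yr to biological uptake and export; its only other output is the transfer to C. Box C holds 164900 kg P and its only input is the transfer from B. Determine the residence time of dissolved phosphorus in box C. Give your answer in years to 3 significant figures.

Box A: F(A→B) = (1206 + 1898) − 503.8 = 2600.2 kg P/yr.
Box B: F(B→C) = (2600.2 + 1563) − 636.3 = 3526.9 kg P/yr.
Box C throughput = its input = 3526.9 kg P/yr; τ = 164900 / 3526.9 = 46.75 yr.

46.8 yr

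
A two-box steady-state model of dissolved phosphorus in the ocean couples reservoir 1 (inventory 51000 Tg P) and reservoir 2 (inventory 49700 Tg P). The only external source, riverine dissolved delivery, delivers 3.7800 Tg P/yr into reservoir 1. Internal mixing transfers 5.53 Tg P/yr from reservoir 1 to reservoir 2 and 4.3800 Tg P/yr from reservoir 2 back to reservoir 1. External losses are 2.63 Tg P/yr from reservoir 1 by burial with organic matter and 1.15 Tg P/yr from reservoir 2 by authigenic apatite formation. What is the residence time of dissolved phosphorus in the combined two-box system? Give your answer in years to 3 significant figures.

Residence time in the combined system uses the total inventory and the total *external* removal — internal exchanges between the two boxes cancel.
M_total = 51000 + 49700 = 100700 Tg P.
ΣF_external_out = 2.63 + 1.15 = 3.7800 Tg P/yr.
τ = M_total / ΣF_ext = 100700 / 3.7800 = 26640 yr.

26600 yr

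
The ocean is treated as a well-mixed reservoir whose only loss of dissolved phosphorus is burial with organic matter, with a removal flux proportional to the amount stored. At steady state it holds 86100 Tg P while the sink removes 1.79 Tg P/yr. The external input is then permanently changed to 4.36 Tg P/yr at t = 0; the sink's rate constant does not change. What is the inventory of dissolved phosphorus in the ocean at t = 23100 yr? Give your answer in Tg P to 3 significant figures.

133000 Tg P

Residence time τ = M₀/F₀ = 48100 yr. The eventual steady state is M_∞ = M₀·(F₁/F₀) = 86100 × 4.36/1.79 = 209720 Tg P.
The anomaly ΔM(t) = M(t) − M_∞ decays as ΔM₀·e^(−t/τ) with ΔM₀ = 86100 − 209720 = −123600 Tg P.
At t = 23100 yr, e^(−t/τ) = e^(−0.4802) = 0.6186, so ΔM = −76470 Tg P and M = 209720 − 76470 = 133240 Tg P.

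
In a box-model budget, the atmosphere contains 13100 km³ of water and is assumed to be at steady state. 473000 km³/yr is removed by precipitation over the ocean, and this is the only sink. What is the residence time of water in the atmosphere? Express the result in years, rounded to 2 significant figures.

0.028 yr

τ = M / F = 13100 / 473000 = 0.02770 yr.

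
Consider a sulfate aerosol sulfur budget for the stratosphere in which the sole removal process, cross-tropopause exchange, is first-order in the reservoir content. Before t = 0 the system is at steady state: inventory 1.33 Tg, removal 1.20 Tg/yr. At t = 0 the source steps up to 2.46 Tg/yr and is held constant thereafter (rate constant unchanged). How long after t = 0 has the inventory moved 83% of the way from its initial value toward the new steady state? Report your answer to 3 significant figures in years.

τ = M₀/F₀ = 1.33/1.20 = 1.108 yr.
The remaining gap fraction is e^(−t/τ); 83% covered ⇒ e^(−t/τ) = 0.170.
t = −τ ln(0.170) = 1.108 × 1.772 = 1.964 yr.

1.96 yr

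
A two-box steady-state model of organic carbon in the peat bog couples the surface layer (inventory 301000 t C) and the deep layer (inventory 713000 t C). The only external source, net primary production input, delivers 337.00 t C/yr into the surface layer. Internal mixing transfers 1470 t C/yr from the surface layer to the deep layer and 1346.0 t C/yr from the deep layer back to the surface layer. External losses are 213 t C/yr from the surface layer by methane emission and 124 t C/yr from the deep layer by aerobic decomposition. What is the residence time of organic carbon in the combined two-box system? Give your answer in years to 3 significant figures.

3010 yr

Residence time in the combined system uses the total inventory and the total *external* removal — internal exchanges between the two boxes cancel.
M_total = 301000 + 713000 = 1.0140×10^6 t C.
ΣF_external_out = 213 + 124 = 337.00 t C/yr.
τ = M_total / ΣF_ext = 1.0140×10^6 / 337.00 = 3009 yr.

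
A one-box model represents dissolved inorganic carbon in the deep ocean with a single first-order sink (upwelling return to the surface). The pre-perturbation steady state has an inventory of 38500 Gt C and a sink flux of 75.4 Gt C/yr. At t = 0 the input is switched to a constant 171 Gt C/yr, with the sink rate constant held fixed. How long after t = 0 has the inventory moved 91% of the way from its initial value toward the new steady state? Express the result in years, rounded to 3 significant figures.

τ = M₀/F₀ = 38500/75.4 = 510.6 yr.
The remaining gap fraction is e^(−t/τ); 91% covered ⇒ e^(−t/τ) = 0.0900.
t = −τ ln(0.0900) = 510.6 × 2.408 = 1230 yr.

1230 yr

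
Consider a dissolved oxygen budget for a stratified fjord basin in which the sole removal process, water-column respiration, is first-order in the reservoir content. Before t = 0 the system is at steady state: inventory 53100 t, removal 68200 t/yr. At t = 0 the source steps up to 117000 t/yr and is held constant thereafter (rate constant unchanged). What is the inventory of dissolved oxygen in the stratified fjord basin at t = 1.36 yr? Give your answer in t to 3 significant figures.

Residence time τ = M₀/F₀ = 0.7786 yr. The eventual steady state is M_∞ = M₀·(F₁/F₀) = 53100 × 117000/68200 = 91095 t.
The anomaly ΔM(t) = M(t) − M_∞ decays as ΔM₀·e^(−t/τ) with ΔM₀ = 53100 − 91095 = −38000 t.
At t = 1.36 yr, e^(−t/τ) = e^(−1.747) = 0.1743, so ΔM = −6624 t and M = 91095 − 6624 = 84471 t.

84500 t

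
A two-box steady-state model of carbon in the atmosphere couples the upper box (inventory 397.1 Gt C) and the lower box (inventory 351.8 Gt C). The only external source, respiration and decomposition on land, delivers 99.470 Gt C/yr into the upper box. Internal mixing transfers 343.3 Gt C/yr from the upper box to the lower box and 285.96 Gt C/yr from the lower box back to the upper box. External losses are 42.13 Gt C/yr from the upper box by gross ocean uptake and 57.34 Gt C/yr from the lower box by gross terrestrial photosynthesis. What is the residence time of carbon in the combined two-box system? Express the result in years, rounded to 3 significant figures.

Residence time in the combined system uses the total inventory and the total *external* removal — internal exchanges between the two boxes cancel.
M_total = 397.1 + 351.8 = 748.90 Gt C.
ΣF_external_out = 42.13 + 57.34 = 99.470 Gt C/yr.
τ = M_total / ΣF_ext = 748.90 / 99.470 = 7.529 yr.

7.53 yr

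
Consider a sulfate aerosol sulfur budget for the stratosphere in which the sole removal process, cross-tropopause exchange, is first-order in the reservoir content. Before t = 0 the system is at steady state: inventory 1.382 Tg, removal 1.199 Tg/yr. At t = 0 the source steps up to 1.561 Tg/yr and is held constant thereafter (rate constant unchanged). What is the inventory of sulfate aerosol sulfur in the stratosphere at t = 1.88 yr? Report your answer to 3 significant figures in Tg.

Residence time τ = M₀/F₀ = 1.153 yr. The eventual steady state is M_∞ = M₀·(F₁/F₀) = 1.382 × 1.561/1.199 = 1.7993 Tg.
The anomaly ΔM(t) = M(t) − M_∞ decays as ΔM₀·e^(−t/τ) with ΔM₀ = 1.382 − 1.7993 = −0.4173 Tg.
At t = 1.88 yr, e^(−t/τ) = e^(−1.631) = 0.1957, so ΔM = −0.08167 Tg and M = 1.7993 − 0.08167 = 1.7176 Tg.

1.72 Tg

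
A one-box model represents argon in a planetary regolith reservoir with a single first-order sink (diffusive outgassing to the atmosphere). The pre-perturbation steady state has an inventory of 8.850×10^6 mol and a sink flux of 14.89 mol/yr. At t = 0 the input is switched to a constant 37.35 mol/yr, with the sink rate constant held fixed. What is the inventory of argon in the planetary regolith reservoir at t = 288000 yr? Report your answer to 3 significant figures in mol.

1.40×10^7 mol

τ = M₀/F₀ = 8.850×10^6/14.89 = 594400 yr; rate constant k = 1/τ.
New steady state M_∞ = F₁/k = F₁·τ = 37.35 × 594400 = 2.2199×10^7 mol.
M(t) = M_∞ + (M₀ − M_∞)·e^(−t/τ); t/τ = 288000/594400 = 0.4846, so e^(−t/τ) = 0.6160.
M(t) = 2.2199×10^7 − 1.335×10^7 × 0.6160 = 1.3977×10^7 mol.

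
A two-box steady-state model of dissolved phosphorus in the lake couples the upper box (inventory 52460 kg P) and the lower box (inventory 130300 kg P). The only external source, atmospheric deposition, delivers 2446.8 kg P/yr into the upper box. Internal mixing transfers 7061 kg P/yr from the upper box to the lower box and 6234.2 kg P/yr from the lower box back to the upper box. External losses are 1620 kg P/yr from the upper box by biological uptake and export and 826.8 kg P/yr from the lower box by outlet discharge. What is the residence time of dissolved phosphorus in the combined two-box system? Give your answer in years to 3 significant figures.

Residence time in the combined system uses the total inventory and the total *external* removal — internal exchanges between the two boxes cancel.
M_total = 52460 + 130300 = 182760 kg P.
ΣF_external_out = 1620 + 826.8 = 2446.8 kg P/yr.
τ = M_total / ΣF_ext = 182760 / 2446.8 = 74.69 yr.

74.7 yr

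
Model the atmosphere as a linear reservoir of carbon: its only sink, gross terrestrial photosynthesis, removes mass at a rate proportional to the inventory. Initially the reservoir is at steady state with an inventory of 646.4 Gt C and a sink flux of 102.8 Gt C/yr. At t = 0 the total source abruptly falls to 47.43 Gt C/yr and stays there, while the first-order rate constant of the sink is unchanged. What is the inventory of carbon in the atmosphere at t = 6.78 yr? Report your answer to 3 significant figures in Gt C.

417 Gt C

Residence time τ = M₀/F₀ = 6.288 yr. The eventual steady state is M_∞ = M₀·(F₁/F₀) = 646.4 × 47.43/102.8 = 298.24 Gt C.
The anomaly ΔM(t) = M(t) − M_∞ decays as ΔM₀·e^(−t/τ) with ΔM₀ = 646.4 − 298.24 = 348.2 Gt C.
At t = 6.78 yr, e^(−t/τ) = e^(−1.078) = 0.3402, so ΔM = 118.4 Gt C and M = 298.24 + 118.4 = 416.68 Gt C.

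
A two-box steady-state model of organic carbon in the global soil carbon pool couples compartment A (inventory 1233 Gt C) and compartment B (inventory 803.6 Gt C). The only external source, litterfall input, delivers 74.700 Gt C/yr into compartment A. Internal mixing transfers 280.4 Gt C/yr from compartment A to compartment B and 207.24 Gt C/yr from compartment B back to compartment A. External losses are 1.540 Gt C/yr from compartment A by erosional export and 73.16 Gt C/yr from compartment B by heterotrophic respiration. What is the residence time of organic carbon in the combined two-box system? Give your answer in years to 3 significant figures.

For the system as a whole, the A↔B exchange is internal and contributes nothing to the throughput; only the external sinks remove mass.
M_total = 1233 + 803.6 = 2036.6 Gt C.
ΣF_external_out = 1.540 + 73.16 = 74.700 Gt C/yr.
τ = M_total / ΣF_ext = 2036.6 / 74.700 = 27.26 yr.

27.3 yr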